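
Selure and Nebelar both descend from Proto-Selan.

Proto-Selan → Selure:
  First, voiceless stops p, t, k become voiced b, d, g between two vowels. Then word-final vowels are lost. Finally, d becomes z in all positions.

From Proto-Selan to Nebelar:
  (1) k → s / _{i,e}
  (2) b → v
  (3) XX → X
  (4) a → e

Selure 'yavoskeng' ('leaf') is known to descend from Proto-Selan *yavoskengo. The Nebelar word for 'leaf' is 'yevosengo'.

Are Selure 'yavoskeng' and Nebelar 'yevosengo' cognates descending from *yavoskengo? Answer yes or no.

Derive the expected Nebelar reflex of *yavoskengo:
Nebelar: start from *yavoskengo.
  rule 1 (palatalisation): yavoskengo → yavossengo
  rule 2: no change — yavossengo
  rule 3 (degemination): yavossengo → yavosengo
  rule 4 (vowel merger): yavosengo → yevosengo
  ⇒ Nebelar yevosengo
Nebelar 'yevosengo' matches the regular reflex exactly, so the pair is cognate.

yes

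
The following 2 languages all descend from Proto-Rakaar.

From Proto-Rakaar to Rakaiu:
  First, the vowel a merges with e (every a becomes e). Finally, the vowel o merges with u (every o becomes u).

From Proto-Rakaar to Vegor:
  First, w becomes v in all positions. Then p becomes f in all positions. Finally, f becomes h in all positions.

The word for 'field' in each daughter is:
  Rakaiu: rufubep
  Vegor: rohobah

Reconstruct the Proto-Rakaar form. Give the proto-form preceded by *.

Position 6: Rakaiu has e, Vegor has a. Vegor preserves a here (none of its changes turn any other segment into a), so the proto-segment is *a.
Position 7: Rakaiu has p, Vegor has h. Rakaiu preserves p here (none of its changes turn any other segment into p), so the proto-segment is *p.
This points to *rofobap. Verify forward in each daughter:
Rakaiu: start from *rofobap.
  rule 1 (vowel merger): rofobap → rofobep
  rule 2 (vowel merger): rofobep → rufubep
  ⇒ Rakaiu rufubep
Vegor: *rofobap
  rofobap (rule 1 does not apply)
  rofobap → rofobaf   [unconditioned shift]
  rofobaf → rohobah   [unconditioned shift]
  giving Vegor rohobah.
Only *rofobap yields all of Rakaiu rufubep, Vegor rohobah.

*rofobap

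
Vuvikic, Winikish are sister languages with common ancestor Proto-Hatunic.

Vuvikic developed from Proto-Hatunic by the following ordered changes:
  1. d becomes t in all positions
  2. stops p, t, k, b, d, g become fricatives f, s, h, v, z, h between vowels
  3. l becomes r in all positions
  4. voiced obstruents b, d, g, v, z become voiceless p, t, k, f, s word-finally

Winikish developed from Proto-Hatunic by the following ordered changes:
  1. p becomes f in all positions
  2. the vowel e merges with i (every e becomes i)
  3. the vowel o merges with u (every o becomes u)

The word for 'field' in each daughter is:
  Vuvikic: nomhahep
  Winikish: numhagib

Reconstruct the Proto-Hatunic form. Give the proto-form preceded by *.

*nomhageb

Position 7: Vuvikic has e, Winikish has i. Vuvikic preserves e here (none of its changes turn any other segment into e), so the proto-segment is *e.
Position 6: Vuvikic has h, Winikish has g. Winikish preserves g here (none of its changes turn any other segment into g), so the proto-segment is *g.
Position 2: Vuvikic has o, Winikish has u. Vuvikic preserves o here (none of its changes turn any other segment into o), so the proto-segment is *o.
This points to *nomhageb. Verify forward in each daughter:
Vuvikic: *nomhageb
  nomhageb (rule 1 does not apply)
  nomhageb → nomhaheb   [intervocalic lenition]
  nomhaheb (rule 3 does not apply)
  nomhaheb → nomhahep   [final devoicing]
  giving Vuvikic nomhahep.
Winikish: *nomhageb > nomhagib > numhagib  (by vowel merger, vowel merger)
*nomhageb is the unique common source.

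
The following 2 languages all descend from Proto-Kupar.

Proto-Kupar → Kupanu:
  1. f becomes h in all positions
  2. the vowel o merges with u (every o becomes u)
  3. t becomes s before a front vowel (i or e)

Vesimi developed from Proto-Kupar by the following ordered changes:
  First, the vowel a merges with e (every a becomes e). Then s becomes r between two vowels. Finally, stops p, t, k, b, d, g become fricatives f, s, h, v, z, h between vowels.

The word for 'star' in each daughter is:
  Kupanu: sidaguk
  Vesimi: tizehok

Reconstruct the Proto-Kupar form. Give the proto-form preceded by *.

*tidagok

Position 5: Kupanu has g, Vesimi has h. Kupanu preserves g here (none of its changes turn any other segment into g), so the proto-segment is *g.
Position 1: Kupanu has s, Vesimi has t. Vesimi preserves t here (none of its changes turn any other segment into t), so the proto-segment is *t.
This points to *tidagok. Verify forward in each daughter:
Kupanu: *tidagok > tidaguk > sidaguk  (by vowel merger, palatalisation)
Vesimi: *tidagok
  tidagok → tidegok   [vowel merger]
  tidegok (rule 2 does not apply)
  tidegok → tizehok   [intervocalic lenition]
  giving Vesimi tizehok.
Only *tidagok yields all of Kupanu sidaguk, Vesimi tizehok.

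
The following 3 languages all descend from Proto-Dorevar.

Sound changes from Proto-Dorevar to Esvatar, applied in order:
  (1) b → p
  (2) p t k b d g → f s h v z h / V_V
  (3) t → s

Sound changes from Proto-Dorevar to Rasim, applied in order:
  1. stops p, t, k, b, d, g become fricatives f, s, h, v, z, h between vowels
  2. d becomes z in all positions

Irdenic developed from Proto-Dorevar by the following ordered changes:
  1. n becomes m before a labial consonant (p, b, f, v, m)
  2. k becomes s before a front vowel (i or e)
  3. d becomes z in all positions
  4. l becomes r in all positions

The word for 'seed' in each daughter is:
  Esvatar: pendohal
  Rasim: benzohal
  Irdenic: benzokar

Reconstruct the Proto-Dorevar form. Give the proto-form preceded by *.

Position 1: Esvatar has p, Rasim has b, Irdenic has b. Rasim preserves b here (none of its changes turn any other segment into b), so the proto-segment is *b.
Position 4: Esvatar has d, Rasim has z, Irdenic has z. Esvatar preserves d here (none of its changes turn any other segment into d), so the proto-segment is *d.
Continuing position by position gives *bendokal; check it forward:
Esvatar: *bendokal > pendokal > pendohal  (by unconditioned shift, intervocalic lenition)
Rasim: start from *bendokal.
  rule 1 (intervocalic lenition): bendokal → bendohal
  rule 2 (unconditioned shift): bendohal → benzohal
  ⇒ Rasim benzohal
Irdenic: start from *bendokal.
  rule 1: no change — bendokal
  rule 2: no change — bendokal
  rule 3 (unconditioned shift): bendokal → benzokal
  rule 4 (unconditioned shift): benzokal → benzokar
  ⇒ Irdenic benzokar
Only *bendokal yields all of Esvatar pendohal, Rasim benzohal, Irdenic benzokar.

*bendokal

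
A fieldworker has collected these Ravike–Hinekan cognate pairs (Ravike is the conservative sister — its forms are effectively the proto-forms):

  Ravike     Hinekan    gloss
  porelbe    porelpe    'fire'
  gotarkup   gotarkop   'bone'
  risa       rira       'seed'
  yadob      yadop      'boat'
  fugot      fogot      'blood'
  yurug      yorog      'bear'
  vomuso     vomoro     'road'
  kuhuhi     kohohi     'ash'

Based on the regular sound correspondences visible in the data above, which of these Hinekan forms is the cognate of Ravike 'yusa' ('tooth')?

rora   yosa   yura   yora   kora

fugot ~ fogot, yurug ~ yorog — Ravike u corresponds to Hinekan o after a consonant, before a consonant other than r, m, n, p, b, f, v.
risa ~ rira — Ravike s corresponds to Hinekan r between vowels (before a back vowel).
Applying these to Ravike 'yusa':
  yusa → yosa   (u→o after a consonant, before a consonant other than r, m, n, p, b, f, v)
  yosa → yora   (s→r between vowels (before a back vowel))
So the Hinekan cognate is 'yora'.

yora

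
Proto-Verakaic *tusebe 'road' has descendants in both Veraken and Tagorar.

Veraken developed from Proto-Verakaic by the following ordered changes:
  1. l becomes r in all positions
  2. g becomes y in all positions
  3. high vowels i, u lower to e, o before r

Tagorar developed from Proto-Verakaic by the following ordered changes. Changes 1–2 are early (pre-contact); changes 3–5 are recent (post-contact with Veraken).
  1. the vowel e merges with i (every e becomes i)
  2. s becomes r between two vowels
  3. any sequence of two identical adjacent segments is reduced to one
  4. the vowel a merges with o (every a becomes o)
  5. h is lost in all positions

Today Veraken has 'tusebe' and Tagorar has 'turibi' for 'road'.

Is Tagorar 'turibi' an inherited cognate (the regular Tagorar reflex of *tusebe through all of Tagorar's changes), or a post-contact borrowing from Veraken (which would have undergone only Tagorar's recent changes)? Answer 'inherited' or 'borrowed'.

If inherited, *tusebe would pass through all of Tagorar's changes:
Tagorar: start from *tusebe.
  rule 1 (vowel merger): tusebe → tusibi
  rule 2 (rhotacism): tusibi → turibi
  rule 3: no change — turibi
  rule 4: no change — turibi
  rule 5: no change — turibi
  ⇒ Tagorar turibi
If borrowed from Veraken 'tusebe' after the early changes, it would undergo only the recent ones:
  rule 3 (degemination): no change (tusebe)
  rule 4 (vowel merger): no change (tusebe)
  rule 5 (h-loss): no change (tusebe)
  ⇒ as a loan: tusebe
Tagorar 'turibi' matches the inherited outcome exactly, so it is an inherited cognate, not a loan.

inherited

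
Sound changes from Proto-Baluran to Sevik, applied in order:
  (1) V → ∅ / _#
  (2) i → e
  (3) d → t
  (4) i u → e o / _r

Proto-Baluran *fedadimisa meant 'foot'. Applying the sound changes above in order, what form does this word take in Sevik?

Sevik: *fedadimisa
  fedadimisa → fedadimis   [apocope]
  fedadimis → fedademes   [vowel merger]
  fedademes → fetatemes   [unconditioned shift]
  fetatemes (rule 4 does not apply)
  giving Sevik fetatemes.

fetatemes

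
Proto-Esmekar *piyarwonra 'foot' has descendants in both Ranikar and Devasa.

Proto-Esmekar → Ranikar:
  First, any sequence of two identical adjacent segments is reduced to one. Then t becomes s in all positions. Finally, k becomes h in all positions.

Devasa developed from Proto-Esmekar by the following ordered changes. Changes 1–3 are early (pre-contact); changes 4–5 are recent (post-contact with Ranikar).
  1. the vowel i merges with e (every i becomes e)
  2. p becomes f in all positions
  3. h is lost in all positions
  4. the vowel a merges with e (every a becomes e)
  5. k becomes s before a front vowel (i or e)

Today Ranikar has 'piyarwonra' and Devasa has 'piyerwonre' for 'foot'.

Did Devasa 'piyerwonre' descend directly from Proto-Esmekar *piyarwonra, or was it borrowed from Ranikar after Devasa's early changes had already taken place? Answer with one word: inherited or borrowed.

borrowed

If inherited, *piyarwonra would pass through all of Devasa's changes:
Devasa: *piyarwonra > peyarwonra > feyarwonra > feyerwonre  (by vowel merger, unconditioned shift, vowel merger)
If borrowed from Ranikar 'piyarwonra' after the early changes, it would undergo only the recent ones:
  rule 4 (vowel merger): piyarwonra → piyerwonre
  rule 5 (palatalisation): no change (piyerwonre)
  ⇒ as a loan: piyerwonre
Devasa 'piyerwonre' matches the loan outcome 'piyerwonre', not the inherited 'feyerwonre' — it skipped the early Devasa changes, so it was borrowed from Ranikar.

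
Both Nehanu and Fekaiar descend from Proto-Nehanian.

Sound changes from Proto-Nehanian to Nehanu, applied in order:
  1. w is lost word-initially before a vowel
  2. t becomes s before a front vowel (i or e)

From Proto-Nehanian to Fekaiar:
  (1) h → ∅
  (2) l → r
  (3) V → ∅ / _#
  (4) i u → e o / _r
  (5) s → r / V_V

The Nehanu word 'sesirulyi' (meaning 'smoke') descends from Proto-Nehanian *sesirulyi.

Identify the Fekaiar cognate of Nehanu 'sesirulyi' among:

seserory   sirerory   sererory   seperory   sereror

sererory

Fekaiar: start from *sesirulyi.
  rule 1: no change — sesirulyi
  rule 2 (unconditioned shift): sesirulyi → sesiruryi
  rule 3 (apocope): sesiruryi → sesirury
  rule 4 (pre-rhotic lowering): sesirury → seserory
  rule 5 (rhotacism): seserory → sererory
  ⇒ Fekaiar sererory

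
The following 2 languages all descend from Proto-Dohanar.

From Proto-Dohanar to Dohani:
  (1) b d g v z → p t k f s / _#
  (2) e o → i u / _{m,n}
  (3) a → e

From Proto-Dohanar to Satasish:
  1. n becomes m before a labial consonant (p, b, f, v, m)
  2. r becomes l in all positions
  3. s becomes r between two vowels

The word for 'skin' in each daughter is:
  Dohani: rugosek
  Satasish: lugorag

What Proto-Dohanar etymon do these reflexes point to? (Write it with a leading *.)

Position 7: Dohani has k, Satasish has g. Satasish preserves g here (none of its changes turn any other segment into g), so the proto-segment is *g.
Position 5: Dohani has s, Satasish has r. In Satasish, r can only continue *s, so the proto-segment is *s.
Position 1: Dohani has r, Satasish has l. Dohani preserves r here (none of its changes turn any other segment into r), so the proto-segment is *r.
Verify the candidate proto-form against each daughter:
Dohani: start from *rugosag.
  rule 1 (final devoicing): rugosag → rugosak
  rule 2: no change — rugosak
  rule 3 (vowel merger): rugosak → rugosek
  ⇒ Dohani rugosek
Satasish: start from *rugosag.
  rule 1: no change — rugosag
  rule 2 (unconditioned shift): rugosag → lugosag
  rule 3 (rhotacism): lugosag → lugorag
  ⇒ Satasish lugorag
*rugosag is the unique common source.

*rugosag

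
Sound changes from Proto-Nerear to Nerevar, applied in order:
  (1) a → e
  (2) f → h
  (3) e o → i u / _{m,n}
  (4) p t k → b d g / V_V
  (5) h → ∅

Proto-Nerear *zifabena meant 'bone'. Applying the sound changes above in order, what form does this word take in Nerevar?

ziebine

Nerevar: *zifabena
  zifabena → zifebene   [vowel merger]
  zifebene → zihebene   [unconditioned shift]
  zihebene → zihebine   [pre-nasal raising]
  zihebine (rule 4 does not apply)
  zihebine → ziebine   [h-loss]
  giving Nerevar ziebine.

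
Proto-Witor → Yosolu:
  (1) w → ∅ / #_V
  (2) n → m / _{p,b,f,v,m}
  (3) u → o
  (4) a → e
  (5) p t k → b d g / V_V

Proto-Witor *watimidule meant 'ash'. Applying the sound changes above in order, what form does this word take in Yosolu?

edimidole

Yosolu: *watimidule > atimidule > atimidole > etimidole > edimidole  (by glide loss, vowel merger, vowel merger, intervocalic voicing)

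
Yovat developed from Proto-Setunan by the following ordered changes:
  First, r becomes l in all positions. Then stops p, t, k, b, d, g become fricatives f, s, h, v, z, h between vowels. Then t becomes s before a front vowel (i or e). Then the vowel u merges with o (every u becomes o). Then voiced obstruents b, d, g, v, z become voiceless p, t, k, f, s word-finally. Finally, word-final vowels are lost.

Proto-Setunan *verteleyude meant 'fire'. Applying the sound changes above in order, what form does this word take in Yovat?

velseleyoz

Yovat: start from *verteleyude.
  rule 1 (unconditioned shift): verteleyude → velteleyude
  rule 2 (intervocalic lenition): velteleyude → velteleyuze
  rule 3 (palatalisation): velteleyuze → velseleyuze
  rule 4 (vowel merger): velseleyuze → velseleyoze
  rule 5: no change — velseleyoze
  rule 6 (apocope): velseleyoze → velseleyoz
  ⇒ Yovat velseleyoz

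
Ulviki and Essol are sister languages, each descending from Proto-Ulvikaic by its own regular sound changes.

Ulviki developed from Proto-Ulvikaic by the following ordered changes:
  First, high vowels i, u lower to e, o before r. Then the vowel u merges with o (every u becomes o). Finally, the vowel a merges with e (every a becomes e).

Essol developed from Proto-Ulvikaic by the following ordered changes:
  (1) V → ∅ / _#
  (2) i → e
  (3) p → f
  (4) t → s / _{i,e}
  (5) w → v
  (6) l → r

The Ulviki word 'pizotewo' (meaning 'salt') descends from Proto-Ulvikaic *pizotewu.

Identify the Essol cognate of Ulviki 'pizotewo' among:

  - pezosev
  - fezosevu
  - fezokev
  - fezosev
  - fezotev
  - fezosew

Essol: start from *pizotewu.
  rule 1 (apocope): pizotewu → pizotew
  rule 2 (vowel merger): pizotew → pezotew
  rule 3 (unconditioned shift): pezotew → fezotew
  rule 4 (palatalisation): fezotew → fezosew
  rule 5 (unconditioned shift): fezosew → fezosev
  rule 6: no change — fezosev
  ⇒ Essol fezosev

fezosev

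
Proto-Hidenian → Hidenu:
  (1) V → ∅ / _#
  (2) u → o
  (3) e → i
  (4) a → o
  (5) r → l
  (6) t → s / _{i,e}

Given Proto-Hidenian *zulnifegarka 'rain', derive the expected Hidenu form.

zolnifigolk

Hidenu: *zulnifegarka
  zulnifegarka → zulnifegark   [apocope]
  zulnifegark → zolnifegark   [vowel merger]
  zolnifegark → zolnifigark   [vowel merger]
  zolnifigark → zolnifigork   [vowel merger]
  zolnifigork → zolnifigolk   [unconditioned shift]
  zolnifigolk (rule 6 does not apply)
  giving Hidenu zolnifigolk.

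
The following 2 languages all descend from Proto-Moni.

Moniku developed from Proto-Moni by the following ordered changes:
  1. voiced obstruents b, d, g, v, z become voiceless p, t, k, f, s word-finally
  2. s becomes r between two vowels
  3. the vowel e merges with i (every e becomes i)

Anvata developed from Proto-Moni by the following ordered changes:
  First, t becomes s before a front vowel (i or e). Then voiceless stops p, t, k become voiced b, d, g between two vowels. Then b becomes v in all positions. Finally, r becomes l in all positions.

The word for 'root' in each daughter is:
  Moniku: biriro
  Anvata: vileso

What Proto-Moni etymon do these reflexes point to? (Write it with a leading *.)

Position 4: Moniku has i, Anvata has e. Anvata preserves e here (none of its changes turn any other segment into e), so the proto-segment is *e.
Position 5: Moniku has r, Anvata has s. Taking the neighbouring segments as reconstructed: Moniku r could go back to *s or *r; Anvata s can only go back to *s — the one source consistent with every daughter is *s.
Position 3: Moniku has r, Anvata has l. Taking the neighbouring segments as reconstructed: Moniku r could go back to *s or *r; Anvata l could go back to *l or *r — the one source consistent with every daughter is *r.
This points to *bireso. Verify forward in each daughter:
Moniku: start from *bireso.
  rule 1: no change — bireso
  rule 2 (rhotacism): bireso → birero
  rule 3 (vowel merger): birero → biriro
  ⇒ Moniku biriro
Anvata: *bireso > vireso > vileso  (by unconditioned shift, unconditioned shift)
No other proto-form is consistent with every reflex, so the reconstruction is *bireso.

*bireso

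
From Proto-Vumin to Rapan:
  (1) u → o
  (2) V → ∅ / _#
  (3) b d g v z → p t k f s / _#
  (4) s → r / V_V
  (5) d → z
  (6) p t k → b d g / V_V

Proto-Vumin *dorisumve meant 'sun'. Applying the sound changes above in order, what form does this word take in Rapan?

zoriromf

Rapan: *dorisumve > dorisomve > dorisomv > dorisomf > doriromf > zoriromf  (by vowel merger, apocope, final devoicing, rhotacism, unconditioned shift)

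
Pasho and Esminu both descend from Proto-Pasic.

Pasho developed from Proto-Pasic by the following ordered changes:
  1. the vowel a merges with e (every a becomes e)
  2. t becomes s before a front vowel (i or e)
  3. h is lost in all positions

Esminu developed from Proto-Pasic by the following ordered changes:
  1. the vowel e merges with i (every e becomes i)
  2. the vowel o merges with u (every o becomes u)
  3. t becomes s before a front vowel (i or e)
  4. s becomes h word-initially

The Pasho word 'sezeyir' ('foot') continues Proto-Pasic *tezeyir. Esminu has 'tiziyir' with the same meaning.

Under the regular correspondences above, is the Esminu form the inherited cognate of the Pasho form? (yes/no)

Derive the expected Esminu reflex of *tezeyir:
Esminu: *tezeyir > tiziyir > siziyir > hiziyir  (by vowel merger, palatalisation, debuccalisation)
The regular Esminu reflex would be 'hiziyir', but the attested form is 'tiziyir'. The correspondence is irregular, so they are not cognates (the Esminu form has a different source).

no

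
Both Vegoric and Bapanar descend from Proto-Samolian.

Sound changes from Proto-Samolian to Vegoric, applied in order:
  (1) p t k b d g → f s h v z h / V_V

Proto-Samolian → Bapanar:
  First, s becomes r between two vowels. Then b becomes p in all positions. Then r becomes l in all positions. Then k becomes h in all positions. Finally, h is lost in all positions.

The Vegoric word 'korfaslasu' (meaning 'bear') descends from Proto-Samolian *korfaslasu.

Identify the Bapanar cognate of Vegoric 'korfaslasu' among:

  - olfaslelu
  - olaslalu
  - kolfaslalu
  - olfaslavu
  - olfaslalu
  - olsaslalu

olfaslalu

Bapanar: start from *korfaslasu.
  rule 1 (rhotacism): korfaslasu → korfaslaru
  rule 2: no change — korfaslaru
  rule 3 (unconditioned shift): korfaslaru → kolfaslalu
  rule 4 (unconditioned shift): kolfaslalu → holfaslalu
  rule 5 (h-loss): holfaslalu → olfaslalu
  ⇒ Bapanar olfaslalu
The other candidates each miss or misapply at least one Bapanar change.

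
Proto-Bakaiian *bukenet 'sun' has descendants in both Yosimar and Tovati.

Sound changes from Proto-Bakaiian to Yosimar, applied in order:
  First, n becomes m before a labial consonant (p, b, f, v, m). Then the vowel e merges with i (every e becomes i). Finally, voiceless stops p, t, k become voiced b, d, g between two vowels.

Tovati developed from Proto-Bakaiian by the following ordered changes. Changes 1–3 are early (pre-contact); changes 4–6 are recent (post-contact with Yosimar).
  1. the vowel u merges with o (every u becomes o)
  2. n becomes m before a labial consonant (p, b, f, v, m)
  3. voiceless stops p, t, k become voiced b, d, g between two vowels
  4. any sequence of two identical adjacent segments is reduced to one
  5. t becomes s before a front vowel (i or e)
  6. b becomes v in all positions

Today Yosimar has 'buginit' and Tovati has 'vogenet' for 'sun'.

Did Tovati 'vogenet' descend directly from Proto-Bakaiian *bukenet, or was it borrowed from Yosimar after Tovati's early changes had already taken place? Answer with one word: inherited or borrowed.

inherited

If inherited, *bukenet would pass through all of Tovati's changes:
Tovati: *bukenet
  bukenet → bokenet   [vowel merger]
  bokenet (rule 2 does not apply)
  bokenet → bogenet   [intervocalic voicing]
  bogenet (rule 4 does not apply)
  bogenet (rule 5 does not apply)
  bogenet → vogenet   [unconditioned shift]
  giving Tovati vogenet.
If borrowed from Yosimar 'buginit' after the early changes, it would undergo only the recent ones:
  rule 4 (degemination): no change (buginit)
  rule 5 (palatalisation): no change (buginit)
  rule 6 (unconditioned shift): buginit → vuginit
  ⇒ as a loan: vuginit
Tovati 'vogenet' matches the inherited outcome exactly, so it is an inherited cognate, not a loan.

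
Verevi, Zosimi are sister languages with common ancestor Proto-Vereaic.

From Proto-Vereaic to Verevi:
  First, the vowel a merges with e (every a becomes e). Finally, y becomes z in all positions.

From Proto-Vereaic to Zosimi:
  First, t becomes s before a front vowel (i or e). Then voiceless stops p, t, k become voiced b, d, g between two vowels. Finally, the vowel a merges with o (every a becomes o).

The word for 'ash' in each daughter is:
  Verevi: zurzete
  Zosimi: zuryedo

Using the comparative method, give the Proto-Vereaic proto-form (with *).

Position 4: Verevi has z, Zosimi has y. Zosimi preserves y here (none of its changes turn any other segment into y), so the proto-segment is *y.
Position 6: Verevi has t, Zosimi has d. Verevi preserves t here (none of its changes turn any other segment into t), so the proto-segment is *t.
Verify the candidate proto-form against each daughter:
Verevi: start from *zuryeta.
  rule 1 (vowel merger): zuryeta → zuryete
  rule 2 (unconditioned shift): zuryete → zurzete
  ⇒ Verevi zurzete
Zosimi: *zuryeta
  zuryeta (rule 1 does not apply)
  zuryeta → zuryeda   [intervocalic voicing]
  zuryeda → zuryedo   [vowel merger]
  giving Zosimi zuryedo.
No other proto-form is consistent with every reflex, so the reconstruction is *zuryeta.

*zuryeta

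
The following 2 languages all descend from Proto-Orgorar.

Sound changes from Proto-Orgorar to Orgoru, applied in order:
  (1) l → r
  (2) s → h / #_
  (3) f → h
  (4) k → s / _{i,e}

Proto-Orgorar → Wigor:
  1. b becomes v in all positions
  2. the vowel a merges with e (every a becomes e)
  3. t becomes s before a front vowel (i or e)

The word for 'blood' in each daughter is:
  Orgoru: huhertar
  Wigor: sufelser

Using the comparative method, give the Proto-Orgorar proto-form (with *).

Position 3: Orgoru has h, Wigor has f. Wigor preserves f here (none of its changes turn any other segment into f), so the proto-segment is *f.
Position 1: Orgoru has h, Wigor has s. Taking the neighbouring segments as reconstructed: Orgoru h could go back to *f or *s or *h; Wigor s can only go back to *s — the one source consistent with every daughter is *s.
Position 5: Orgoru has r, Wigor has l. Wigor preserves l here (none of its changes turn any other segment into l), so the proto-segment is *l.
This points to *sufeltar. Verify forward in each daughter:
Orgoru: *sufeltar
  sufeltar → sufertar   [unconditioned shift]
  sufertar → hufertar   [debuccalisation]
  hufertar → huhertar   [unconditioned shift]
  huhertar (rule 4 does not apply)
  giving Orgoru huhertar.
Wigor: *sufeltar > sufelter > sufelser  (by vowel merger, palatalisation)
Only *sufeltar yields all of Orgoru huhertar, Wigor sufelser.

*sufeltar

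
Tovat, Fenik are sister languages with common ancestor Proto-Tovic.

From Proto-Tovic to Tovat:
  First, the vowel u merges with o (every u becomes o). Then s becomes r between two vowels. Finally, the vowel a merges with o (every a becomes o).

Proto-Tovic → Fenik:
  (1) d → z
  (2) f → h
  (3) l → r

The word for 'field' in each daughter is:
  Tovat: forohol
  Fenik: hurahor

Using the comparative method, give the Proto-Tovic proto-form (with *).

*furahol

Position 2: Tovat has o, Fenik has u. Fenik preserves u here (none of its changes turn any other segment into u), so the proto-segment is *u.
Position 7: Tovat has l, Fenik has r. Tovat preserves l here (none of its changes turn any other segment into l), so the proto-segment is *l.
Position 4: Tovat has o, Fenik has a. Fenik preserves a here (none of its changes turn any other segment into a), so the proto-segment is *a.
This points to *furahol. Verify forward in each daughter:
Tovat: *furahol > forahol > forohol  (by vowel merger, vowel merger)
Fenik: *furahol > hurahol > hurahor  (by unconditioned shift, unconditioned shift)
Only *furahol yields all of Tovat forohol, Fenik hurahor.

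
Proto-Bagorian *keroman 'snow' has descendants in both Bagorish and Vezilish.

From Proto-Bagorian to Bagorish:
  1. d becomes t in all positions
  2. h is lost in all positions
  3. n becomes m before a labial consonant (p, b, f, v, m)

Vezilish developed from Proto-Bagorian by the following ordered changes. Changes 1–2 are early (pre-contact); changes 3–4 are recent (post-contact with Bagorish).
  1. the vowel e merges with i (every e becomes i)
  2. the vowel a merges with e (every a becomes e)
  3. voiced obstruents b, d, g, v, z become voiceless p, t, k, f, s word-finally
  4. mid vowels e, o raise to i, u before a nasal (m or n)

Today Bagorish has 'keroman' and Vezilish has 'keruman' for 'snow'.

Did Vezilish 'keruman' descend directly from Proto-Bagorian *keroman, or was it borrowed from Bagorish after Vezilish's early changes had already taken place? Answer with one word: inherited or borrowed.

If inherited, *keroman would pass through all of Vezilish's changes:
Vezilish: *keroman > kiroman > kiromen > kirumin  (by vowel merger, vowel merger, pre-nasal raising)
If borrowed from Bagorish 'keroman' after the early changes, it would undergo only the recent ones:
  rule 3 (final devoicing): no change (keroman)
  rule 4 (pre-nasal raising): keroman → keruman
  ⇒ as a loan: keruman
Vezilish 'keruman' matches the loan outcome 'keruman', not the inherited 'kirumin' — it skipped the early Vezilish changes, so it was borrowed from Bagorish.

borrowed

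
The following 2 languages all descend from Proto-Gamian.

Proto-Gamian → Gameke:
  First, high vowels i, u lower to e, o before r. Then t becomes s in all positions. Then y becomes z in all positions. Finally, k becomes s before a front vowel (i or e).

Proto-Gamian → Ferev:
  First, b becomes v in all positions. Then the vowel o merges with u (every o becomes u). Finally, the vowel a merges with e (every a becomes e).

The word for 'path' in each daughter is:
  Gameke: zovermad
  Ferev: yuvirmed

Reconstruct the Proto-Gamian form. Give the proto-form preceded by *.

Position 4: Gameke has e, Ferev has i. Ferev preserves i here (none of its changes turn any other segment into i), so the proto-segment is *i.
Position 1: Gameke has z, Ferev has y. Ferev preserves y here (none of its changes turn any other segment into y), so the proto-segment is *y.
Position 2: Gameke has o, Ferev has u. Taking the neighbouring segments as reconstructed: Gameke o can only go back to *o; Ferev u could go back to *o or *u — the one source consistent with every daughter is *o.
Continuing position by position gives *yovirmad; check it forward:
Gameke: *yovirmad > yovermad > zovermad  (by pre-rhotic lowering, unconditioned shift)
Ferev: start from *yovirmad.
  rule 1: no change — yovirmad
  rule 2 (vowel merger): yovirmad → yuvirmad
  rule 3 (vowel merger): yuvirmad → yuvirmed
  ⇒ Ferev yuvirmed
Only *yovirmad yields all of Gameke zovermad, Ferev yuvirmed.

*yovirmad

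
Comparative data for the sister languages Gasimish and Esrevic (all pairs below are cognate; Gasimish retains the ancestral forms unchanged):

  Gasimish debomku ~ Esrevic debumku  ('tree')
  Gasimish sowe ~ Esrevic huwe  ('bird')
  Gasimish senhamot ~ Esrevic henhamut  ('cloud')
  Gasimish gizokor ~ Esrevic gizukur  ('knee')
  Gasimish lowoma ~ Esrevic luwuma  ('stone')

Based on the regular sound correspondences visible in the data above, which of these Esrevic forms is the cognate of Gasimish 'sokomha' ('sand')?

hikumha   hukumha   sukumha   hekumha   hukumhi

hukumha

sowe ~ huwe — Gasimish s corresponds to Esrevic h word-initially before a back vowel.
sowe ~ huwe, senhamot ~ henhamut — Gasimish o corresponds to Esrevic u after a consonant, before a consonant other than r, m, n, p, b, f, v.
debomku ~ debumku, lowoma ~ luwuma — Gasimish o corresponds to Esrevic u after a consonant, before a nasal.
Applying these to Gasimish 'sokomha':
  sokomha → hokomha   (s→h word-initially before a back vowel)
  hokomha → hukomha   (o→u after a consonant, before a consonant other than r, m, n, p, b, f, v)
  hukomha → hukumha   (o→u after a consonant, before a nasal)
So the Esrevic cognate is 'hukumha'.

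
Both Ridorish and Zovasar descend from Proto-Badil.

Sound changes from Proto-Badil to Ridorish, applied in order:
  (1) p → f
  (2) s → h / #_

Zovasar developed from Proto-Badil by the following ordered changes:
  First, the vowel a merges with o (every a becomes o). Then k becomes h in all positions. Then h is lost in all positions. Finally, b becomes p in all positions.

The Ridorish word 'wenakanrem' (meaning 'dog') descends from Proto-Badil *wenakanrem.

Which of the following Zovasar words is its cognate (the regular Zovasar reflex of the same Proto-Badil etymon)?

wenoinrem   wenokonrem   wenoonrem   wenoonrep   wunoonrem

Zovasar: start from *wenakanrem.
  rule 1 (vowel merger): wenakanrem → wenokonrem
  rule 2 (unconditioned shift): wenokonrem → wenohonrem
  rule 3 (h-loss): wenohonrem → wenoonrem
  rule 4: no change — wenoonrem
  ⇒ Zovasar wenoonrem

wenoonrem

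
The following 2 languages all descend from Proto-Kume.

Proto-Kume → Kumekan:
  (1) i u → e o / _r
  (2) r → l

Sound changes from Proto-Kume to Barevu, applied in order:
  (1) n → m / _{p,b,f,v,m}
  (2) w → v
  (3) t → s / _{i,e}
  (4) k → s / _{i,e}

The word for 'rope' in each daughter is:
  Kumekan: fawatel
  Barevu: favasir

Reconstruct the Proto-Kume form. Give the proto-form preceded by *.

Position 7: Kumekan has l, Barevu has r. Barevu preserves r here (none of its changes turn any other segment into r), so the proto-segment is *r.
Position 5: Kumekan has t, Barevu has s. Kumekan preserves t here (none of its changes turn any other segment into t), so the proto-segment is *t.
Position 3: Kumekan has w, Barevu has v. Kumekan preserves w here (none of its changes turn any other segment into w), so the proto-segment is *w.
Continuing position by position gives *fawatir; check it forward:
Kumekan: *fawatir
  fawatir → fawater   [pre-rhotic lowering]
  fawater → fawatel   [unconditioned shift]
  giving Kumekan fawatel.
Barevu: start from *fawatir.
  rule 1: no change — fawatir
  rule 2 (unconditioned shift): fawatir → favatir
  rule 3 (palatalisation): favatir → favasir
  rule 4: no change — favasir
  ⇒ Barevu favasir
*fawatir is the unique common source.

*fawatir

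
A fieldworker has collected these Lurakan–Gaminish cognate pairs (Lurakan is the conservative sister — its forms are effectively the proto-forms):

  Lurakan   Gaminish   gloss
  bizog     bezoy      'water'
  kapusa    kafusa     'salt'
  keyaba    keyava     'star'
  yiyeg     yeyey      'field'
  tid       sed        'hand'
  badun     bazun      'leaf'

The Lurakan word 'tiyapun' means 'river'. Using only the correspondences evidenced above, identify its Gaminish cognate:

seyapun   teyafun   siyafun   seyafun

seyafun

tid ~ sed — Lurakan t corresponds to Gaminish s word-initially before a front vowel.
bizog ~ bezoy, yiyeg ~ yeyey — Lurakan i corresponds to Gaminish e after a consonant, before a consonant other than r, m, n, p, b, f, v.
kapusa ~ kafusa — Lurakan p corresponds to Gaminish f between vowels (before a back vowel).
Applying these to Lurakan 'tiyapun':
  tiyapun → siyapun   (t→s word-initially before a front vowel)
  siyapun → seyapun   (i→e after a consonant, before a consonant other than r, m, n, p, b, f, v)
  seyapun → seyafun   (p→f between vowels (before a back vowel))
So the Gaminish cognate is 'seyafun'.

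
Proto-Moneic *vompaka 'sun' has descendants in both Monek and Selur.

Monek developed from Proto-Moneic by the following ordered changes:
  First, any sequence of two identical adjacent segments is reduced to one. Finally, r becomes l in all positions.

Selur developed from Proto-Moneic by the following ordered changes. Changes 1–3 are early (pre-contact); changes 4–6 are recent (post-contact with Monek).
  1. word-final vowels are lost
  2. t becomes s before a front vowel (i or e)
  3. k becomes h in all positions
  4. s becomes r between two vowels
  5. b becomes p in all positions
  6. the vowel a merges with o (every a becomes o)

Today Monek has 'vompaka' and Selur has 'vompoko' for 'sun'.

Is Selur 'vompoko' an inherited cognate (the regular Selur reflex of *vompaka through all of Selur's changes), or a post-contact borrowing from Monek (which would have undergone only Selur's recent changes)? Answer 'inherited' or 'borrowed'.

If inherited, *vompaka would pass through all of Selur's changes:
Selur: *vompaka > vompak > vompah > vompoh  (by apocope, unconditioned shift, vowel merger)
If borrowed from Monek 'vompaka' after the early changes, it would undergo only the recent ones:
  rule 4 (rhotacism): no change (vompaka)
  rule 5 (unconditioned shift): no change (vompaka)
  rule 6 (vowel merger): vompaka → vompoko
  ⇒ as a loan: vompoko
Selur 'vompoko' matches the loan outcome 'vompoko', not the inherited 'vompoh' — it skipped the early Selur changes, so it was borrowed from Monek.

borrowed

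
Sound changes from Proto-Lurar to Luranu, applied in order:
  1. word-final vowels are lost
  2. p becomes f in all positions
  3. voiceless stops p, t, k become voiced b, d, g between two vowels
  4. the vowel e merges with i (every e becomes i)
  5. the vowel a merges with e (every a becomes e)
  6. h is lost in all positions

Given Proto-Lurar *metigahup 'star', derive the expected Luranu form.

Luranu: start from *metigahup.
  rule 1: no change — metigahup
  rule 2 (unconditioned shift): metigahup → metigahuf
  rule 3 (intervocalic voicing): metigahuf → medigahuf
  rule 4 (vowel merger): medigahuf → midigahuf
  rule 5 (vowel merger): midigahuf → midigehuf
  rule 6 (h-loss): midigehuf → midigeuf
  ⇒ Luranu midigeuf

midigeuf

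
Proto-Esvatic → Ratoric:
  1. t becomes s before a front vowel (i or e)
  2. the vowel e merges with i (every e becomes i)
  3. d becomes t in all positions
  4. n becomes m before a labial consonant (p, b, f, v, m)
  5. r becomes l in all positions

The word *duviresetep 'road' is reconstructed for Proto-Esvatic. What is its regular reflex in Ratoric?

tuvilisisip

Ratoric: *duviresetep
  duviresetep → duviresesep   [palatalisation]
  duviresesep → duvirisisip   [vowel merger]
  duvirisisip → tuvirisisip   [unconditioned shift]
  tuvirisisip (rule 4 does not apply)
  tuvirisisip → tuvilisisip   [unconditioned shift]
  giving Ratoric tuvilisisip.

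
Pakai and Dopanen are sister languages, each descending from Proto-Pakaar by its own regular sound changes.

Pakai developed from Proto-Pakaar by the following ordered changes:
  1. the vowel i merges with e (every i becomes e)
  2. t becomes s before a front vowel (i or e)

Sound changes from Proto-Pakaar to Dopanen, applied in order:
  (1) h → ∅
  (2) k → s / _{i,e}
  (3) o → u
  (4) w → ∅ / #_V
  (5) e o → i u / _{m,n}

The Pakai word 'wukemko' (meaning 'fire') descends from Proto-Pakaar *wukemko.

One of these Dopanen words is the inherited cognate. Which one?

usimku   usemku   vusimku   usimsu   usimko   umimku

usimku

Dopanen: *wukemko
  wukemko (rule 1 does not apply)
  wukemko → wusemko   [palatalisation]
  wusemko → wusemku   [vowel merger]
  wusemku → usemku   [glide loss]
  usemku → usimku   [pre-nasal raising]
  giving Dopanen usimku.
Among the options, 'usimku' alone shows every Dopanen change applied in order.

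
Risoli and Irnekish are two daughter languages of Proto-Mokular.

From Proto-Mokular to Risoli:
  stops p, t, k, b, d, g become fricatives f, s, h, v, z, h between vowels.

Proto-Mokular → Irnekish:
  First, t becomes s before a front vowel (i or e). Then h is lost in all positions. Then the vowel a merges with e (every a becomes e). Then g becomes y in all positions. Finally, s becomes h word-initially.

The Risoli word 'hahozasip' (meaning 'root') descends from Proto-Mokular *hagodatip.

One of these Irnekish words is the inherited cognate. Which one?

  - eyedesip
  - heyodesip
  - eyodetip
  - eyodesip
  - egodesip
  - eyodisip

Irnekish: *hagodatip > hagodasip > agodasip > egodesip > eyodesip  (by palatalisation, h-loss, vowel merger, unconditioned shift)
Only 'eyodesip' matches the regular Irnekish development of *hagodatip.

eyodesip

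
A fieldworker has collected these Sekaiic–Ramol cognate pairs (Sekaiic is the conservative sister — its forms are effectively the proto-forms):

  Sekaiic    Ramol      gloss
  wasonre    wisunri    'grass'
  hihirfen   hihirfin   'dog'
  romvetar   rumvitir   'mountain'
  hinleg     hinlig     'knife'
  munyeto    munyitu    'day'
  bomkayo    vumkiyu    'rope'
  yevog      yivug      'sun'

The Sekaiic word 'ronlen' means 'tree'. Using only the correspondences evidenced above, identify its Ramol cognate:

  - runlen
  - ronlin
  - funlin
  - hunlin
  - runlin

runlin

wasonre ~ wisunri — Sekaiic o corresponds to Ramol u after a consonant, before a nasal.
hihirfen ~ hihirfin — Sekaiic e corresponds to Ramol i after a consonant, before a nasal.
Applying these to Sekaiic 'ronlen':
  ronlen → runlen   (o→u after a consonant, before a nasal)
  runlen → runlin   (e→i after a consonant, before a nasal)
So the Ramol cognate is 'runlin'.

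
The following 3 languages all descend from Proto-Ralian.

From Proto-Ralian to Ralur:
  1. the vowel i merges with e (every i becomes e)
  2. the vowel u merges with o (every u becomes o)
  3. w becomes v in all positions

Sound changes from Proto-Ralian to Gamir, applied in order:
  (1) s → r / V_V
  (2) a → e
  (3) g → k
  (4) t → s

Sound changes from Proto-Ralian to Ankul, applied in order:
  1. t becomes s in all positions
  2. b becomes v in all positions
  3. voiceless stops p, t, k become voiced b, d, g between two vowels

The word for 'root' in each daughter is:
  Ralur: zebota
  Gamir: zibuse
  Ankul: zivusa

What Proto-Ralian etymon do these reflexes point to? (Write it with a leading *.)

Position 2: Ralur has e, Gamir has i, Ankul has i. Gamir preserves i here (none of its changes turn any other segment into i), so the proto-segment is *i.
Position 4: Ralur has o, Gamir has u, Ankul has u. Gamir preserves u here (none of its changes turn any other segment into u), so the proto-segment is *u.
Continuing position by position gives *zibuta; check it forward:
Ralur: *zibuta > zebuta > zebota  (by vowel merger, vowel merger)
Gamir: *zibuta
  zibuta (rule 1 does not apply)
  zibuta → zibute   [vowel merger]
  zibute (rule 3 does not apply)
  zibute → zibuse   [unconditioned shift]
  giving Gamir zibuse.
Ankul: *zibuta
  zibuta → zibusa   [unconditioned shift]
  zibusa → zivusa   [unconditioned shift]
  zivusa (rule 3 does not apply)
  giving Ankul zivusa.
No other proto-form is consistent with every reflex, so the reconstruction is *zibuta.

*zibuta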